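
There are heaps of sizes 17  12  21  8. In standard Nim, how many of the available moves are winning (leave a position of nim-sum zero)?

0

Nim-sum: 17 XOR 12 XOR 21 XOR 8 = 0.
The nim-sum is already 0, so every move leaves a nonzero nim-sum — there are no winning moves.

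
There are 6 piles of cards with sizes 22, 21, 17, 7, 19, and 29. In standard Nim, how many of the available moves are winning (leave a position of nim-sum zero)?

Nim-sum: 22 XOR 21 XOR 17 XOR 7 XOR 19 XOR 29 = 27.
The overall nim-sum is X = 27. A pile of size p has a winning move iff p XOR X < p (reduce it to p XOR X).
  22: 22 XOR 27 = 13 < 22 — winning move (to 13).
  21: 21 XOR 27 = 14 < 21 — winning move (to 14).
  17: 17 XOR 27 = 10 < 17 — winning move (to 10).
  7: 7 XOR 27 = 28 ≥ 7 — no move.
  19: 19 XOR 27 = 8 < 19 — winning move (to 8).
  29: 29 XOR 27 = 6 < 29 — winning move (to 6).
That gives 5 winning moves.

5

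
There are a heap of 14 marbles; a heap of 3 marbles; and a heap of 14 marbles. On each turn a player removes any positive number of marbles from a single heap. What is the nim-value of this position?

3

Compute the nim-sum pairwise:
14 XOR 3 = 13
13 XOR 14 = 3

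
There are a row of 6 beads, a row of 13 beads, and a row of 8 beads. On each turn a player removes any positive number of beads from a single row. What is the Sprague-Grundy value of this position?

3

In binary:
  0110  (6)
  1101  (13)
  1000  (8)
  ----
  0011  (3)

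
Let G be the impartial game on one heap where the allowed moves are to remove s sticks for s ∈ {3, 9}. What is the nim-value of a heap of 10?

Build the Grundy sequence with g(k) = mex{g(k−s) : s ∈ {3, 9}, s ≤ k}:
k:     0  1  2  3  4  5  6  7  8  9 10
g(k):  0  0  0  1  1  1  0  0  0  1  1
So g(10) = 1.

1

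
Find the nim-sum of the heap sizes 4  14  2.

Write each in binary and XOR column by column:
  0100  (4)
  1110  (14)
  0010  (2)
  ----
  1000  (8)

8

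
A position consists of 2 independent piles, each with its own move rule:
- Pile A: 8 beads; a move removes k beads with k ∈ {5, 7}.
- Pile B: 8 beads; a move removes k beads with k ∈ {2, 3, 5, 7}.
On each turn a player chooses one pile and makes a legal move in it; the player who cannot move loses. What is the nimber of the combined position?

5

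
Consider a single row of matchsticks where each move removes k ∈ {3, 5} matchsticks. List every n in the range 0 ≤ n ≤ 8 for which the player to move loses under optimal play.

0, 1, 2, 8

Compute g(0), g(1), … for moves {3, 5}:
k:     0  1  2  3  4  5  6  7  8
g(k):  0  0  0  1  1  1  2  2  0
The P-positions (g = 0) in 0..8 are 0, 1, 2, 8.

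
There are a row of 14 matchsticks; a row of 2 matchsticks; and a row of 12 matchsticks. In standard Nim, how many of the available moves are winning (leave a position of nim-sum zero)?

Compute the nim-sum pairwise:
14 ⊕ 2 = 12
12 ⊕ 12 = 0
The nim-sum is already 0, so every move leaves a nonzero nim-sum — there are no winning moves.

0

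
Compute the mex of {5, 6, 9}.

0 is not in the set, so the mex is 0.

0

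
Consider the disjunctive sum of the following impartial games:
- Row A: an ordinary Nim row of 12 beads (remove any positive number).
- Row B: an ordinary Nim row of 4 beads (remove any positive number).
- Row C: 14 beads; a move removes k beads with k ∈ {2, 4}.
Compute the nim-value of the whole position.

Row A is a plain Nim row of size 12, so its Grundy value is 12.
Row B is a plain Nim row of size 4, so its Grundy value is 4.
Grundy values for row C (subtraction set {2, 4}):
g(0) = mex{} = 0
g(1) = mex{} = 0
g(2) = mex{0} = 1
g(3) = mex{0} = 1
g(4) = mex{0,1} = 2
g(5) = mex{0,1} = 2
g(6) = mex{1,2} = 0
g(7) = mex{1,2} = 0
g(8) = mex{0,2} = 1
g(9) = mex{0,2} = 1
g(10) = mex{0,1} = 2
g(11) = mex{0,1} = 2
g(12) = mex{1,2} = 0
g(13) = mex{1,2} = 0
g(14) = mex{0,2} = 1
So g(14) = 1.
The value of a disjunctive sum is the nim-sum of the parts.
Combined value = 12 XOR 4 XOR 1 = 9.

9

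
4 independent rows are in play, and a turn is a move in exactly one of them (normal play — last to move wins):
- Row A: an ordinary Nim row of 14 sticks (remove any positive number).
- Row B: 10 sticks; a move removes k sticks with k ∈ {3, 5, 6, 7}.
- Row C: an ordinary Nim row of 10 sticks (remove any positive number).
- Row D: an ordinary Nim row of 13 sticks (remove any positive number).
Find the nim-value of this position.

Row A is a plain Nim row of size 14, so its Grundy value is 14.
For row B, compute g(0), g(1), … with moves {3, 5, 6, 7}:
k:     0  1  2  3  4  5  6  7  8  9 10
g(k):  0  0  0  1  1  1  2  2  2  3  0
So g(10) = 0.
Row C is a plain Nim row of size 10, so its Grundy value is 10.
Row D is a plain Nim row of size 13, so its Grundy value is 13.
The value of a disjunctive sum is the nim-sum of the parts.
Combined value = 14 XOR 0 XOR 10 XOR 13 = 9.

9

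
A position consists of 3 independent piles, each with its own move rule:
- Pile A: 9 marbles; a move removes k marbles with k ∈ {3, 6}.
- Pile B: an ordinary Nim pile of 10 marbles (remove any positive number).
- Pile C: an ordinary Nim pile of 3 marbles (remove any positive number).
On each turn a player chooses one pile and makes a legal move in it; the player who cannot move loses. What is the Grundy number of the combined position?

Grundy values for pile A (subtraction set {3, 6}):
g(0) = mex{} = 0
g(1) = mex{} = 0
g(2) = mex{} = 0
g(3) = mex{0} = 1
g(4) = mex{0} = 1
g(5) = mex{0} = 1
g(6) = mex{0,1} = 2
g(7) = mex{0,1} = 2
g(8) = mex{0,1} = 2
g(9) = mex{1,2} = 0
So g(9) = 0.
Pile B is a plain Nim pile of size 10, so its Grundy value is 10.
Pile C is a plain Nim pile of size 3, so its Grundy value is 3.
By the Sprague-Grundy theorem, the Grundy value of a sum of independent games is the XOR of the component values.
Combined value = 0 XOR 10 XOR 3 = 9.

9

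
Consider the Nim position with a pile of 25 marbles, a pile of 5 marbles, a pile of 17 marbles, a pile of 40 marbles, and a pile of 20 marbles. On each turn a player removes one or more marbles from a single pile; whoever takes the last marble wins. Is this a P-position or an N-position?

Compute the nim-sum pairwise:
25 XOR 5 = 28
28 XOR 17 = 13
13 XOR 40 = 37
37 XOR 20 = 49
The nim-sum is 49 ≠ 0, so this is an N-position: the player to move can win.

N-position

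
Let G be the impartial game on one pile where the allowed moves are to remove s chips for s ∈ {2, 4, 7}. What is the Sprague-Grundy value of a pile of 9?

Build the Grundy sequence with g(k) = mex{g(k−s) : s ∈ {2, 4, 7}, s ≤ k}:
g(0) = mex{} = 0
g(1) = mex{} = 0
g(2) = mex{0} = 1
g(3) = mex{0} = 1
g(4) = mex{0,1} = 2
g(5) = mex{0,1} = 2
g(6) = mex{1,2} = 0
g(7) = mex{0,1,2} = 3
g(8) = mex{0,2} = 1
g(9) = mex{1,2,3} = 0
So g(9) = 0.

0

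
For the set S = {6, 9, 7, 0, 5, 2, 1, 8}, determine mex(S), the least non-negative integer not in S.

3

The values 0, 1, 2 are all present; 3 is the first non-negative integer missing from the set.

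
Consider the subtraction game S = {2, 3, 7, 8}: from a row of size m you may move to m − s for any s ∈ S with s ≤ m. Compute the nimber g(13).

Build the Grundy sequence with g(k) = mex{g(k−s) : s ∈ {2, 3, 7, 8}, s ≤ k}:
k:     0  1  2  3  4  5  6  7  8  9 10 11 12 13
g(k):  0  0  1  1  2  0  0  1  1  2  0  0  1  1
So g(13) = 1.

1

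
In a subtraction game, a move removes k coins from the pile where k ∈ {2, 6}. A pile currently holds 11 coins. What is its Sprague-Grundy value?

1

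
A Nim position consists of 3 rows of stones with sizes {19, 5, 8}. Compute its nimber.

Nim-sum: 19 ⊕ 5 ⊕ 8 = 30.

30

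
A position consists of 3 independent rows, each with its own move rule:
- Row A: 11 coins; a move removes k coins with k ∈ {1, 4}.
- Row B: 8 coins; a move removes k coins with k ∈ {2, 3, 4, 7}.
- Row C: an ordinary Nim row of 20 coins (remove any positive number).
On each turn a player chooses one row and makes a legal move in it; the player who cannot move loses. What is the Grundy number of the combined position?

For row A, compute g(0), g(1), … with moves {1, 4}:
k:     0  1  2  3  4  5  6  7  8  9 10 11
g(k):  0  1  0  1  2  0  1  0  1  2  0  1
So g(11) = 1.
For row B, compute g(0), g(1), … with moves {2, 3, 4, 7}:
g(0) = mex{} = 0
g(1) = mex{} = 0
g(2) = mex{0} = 1
g(3) = mex{0} = 1
g(4) = mex{0,1} = 2
g(5) = mex{0,1} = 2
g(6) = mex{1,2} = 0
g(7) = mex{0,1,2} = 3
g(8) = mex{0,2} = 1
So g(8) = 1.
Row C is a plain Nim row of size 20, so its Grundy value is 20.
By the Sprague-Grundy theorem, the Grundy value of a sum of independent games is the XOR of the component values.
Combined value = 1 XOR 1 XOR 20 = 20.

20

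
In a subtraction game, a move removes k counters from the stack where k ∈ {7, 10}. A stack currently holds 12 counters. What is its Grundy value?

Grundy values for subtraction set {7, 10}:
k:     0  1  2  3  4  5  6  7  8  9 10 11 12
g(k):  0  0  0  0  0  0  0  1  1  1  1  1  1
So g(12) = 1.

1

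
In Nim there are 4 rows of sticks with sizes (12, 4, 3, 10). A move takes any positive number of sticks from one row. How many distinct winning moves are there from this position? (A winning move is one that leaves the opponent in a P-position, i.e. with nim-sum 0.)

Nim-sum: 12 XOR 4 XOR 3 XOR 10 = 1.
The overall nim-sum is X = 1. A row of size p has a winning move iff p XOR X < p (reduce it to p XOR X).
  12: 12 XOR 1 = 13 ≥ 12 — no move.
  4: 4 XOR 1 = 5 ≥ 4 — no move.
  3: 3 XOR 1 = 2 < 3 — winning move (to 2).
  10: 10 XOR 1 = 11 ≥ 10 — no move.
That gives 1 winning move.

1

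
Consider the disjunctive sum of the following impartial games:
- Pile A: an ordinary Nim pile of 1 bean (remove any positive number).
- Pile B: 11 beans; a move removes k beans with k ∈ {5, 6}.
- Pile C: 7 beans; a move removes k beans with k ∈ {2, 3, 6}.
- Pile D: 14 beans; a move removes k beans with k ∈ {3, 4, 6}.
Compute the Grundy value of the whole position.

1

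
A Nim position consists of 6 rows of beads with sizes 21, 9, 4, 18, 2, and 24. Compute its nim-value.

Compute the nim-sum pairwise:
21 ⊕ 9 = 28
28 ⊕ 4 = 24
24 ⊕ 18 = 10
10 ⊕ 2 = 8
8 ⊕ 24 = 16

16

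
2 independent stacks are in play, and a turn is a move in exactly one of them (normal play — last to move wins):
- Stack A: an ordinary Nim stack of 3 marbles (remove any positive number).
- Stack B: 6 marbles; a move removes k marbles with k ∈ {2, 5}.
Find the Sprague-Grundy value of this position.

2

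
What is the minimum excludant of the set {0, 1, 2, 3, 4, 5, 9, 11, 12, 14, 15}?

The values 0, 1, 2, 3, 4, 5 are all present; 6 is the first non-negative integer missing from the set.

6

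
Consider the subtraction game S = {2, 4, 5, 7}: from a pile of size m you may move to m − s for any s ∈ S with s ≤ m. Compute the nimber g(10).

0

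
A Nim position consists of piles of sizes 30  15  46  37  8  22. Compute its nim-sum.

Nim-sum: 30 XOR 15 XOR 46 XOR 37 XOR 8 XOR 22 = 4.

4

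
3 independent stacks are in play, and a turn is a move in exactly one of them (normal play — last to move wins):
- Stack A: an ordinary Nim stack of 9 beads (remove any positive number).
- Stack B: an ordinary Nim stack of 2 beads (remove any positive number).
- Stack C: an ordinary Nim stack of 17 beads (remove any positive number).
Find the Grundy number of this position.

Stack A is a plain Nim stack of size 9, so its Grundy value is 9.
Stack B is a plain Nim stack of size 2, so its Grundy value is 2.
Stack C is a plain Nim stack of size 17, so its Grundy value is 17.
The value of a disjunctive sum is the nim-sum of the parts.
Combined value = 9 ⊕ 2 ⊕ 17 = 26.

26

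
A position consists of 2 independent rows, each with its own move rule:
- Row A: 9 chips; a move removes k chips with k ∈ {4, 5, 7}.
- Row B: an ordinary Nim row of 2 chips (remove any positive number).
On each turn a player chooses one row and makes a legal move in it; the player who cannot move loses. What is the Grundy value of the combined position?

0

For row A, compute g(0), g(1), … with moves {4, 5, 7}:
g(0) = mex{} = 0
g(1) = mex{} = 0
g(2) = mex{} = 0
g(3) = mex{} = 0
g(4) = mex{0} = 1
g(5) = mex{0} = 1
g(6) = mex{0} = 1
g(7) = mex{0} = 1
g(8) = mex{0,1} = 2
g(9) = mex{0,1} = 2
So g(9) = 2.
Row B is a plain Nim row of size 2, so its Grundy value is 2.
The value of a disjunctive sum is the nim-sum of the parts.
Combined value = 2 XOR 2 = 0.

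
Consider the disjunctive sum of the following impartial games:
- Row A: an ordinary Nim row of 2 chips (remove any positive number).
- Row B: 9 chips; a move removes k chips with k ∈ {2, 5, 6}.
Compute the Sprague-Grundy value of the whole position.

Row A is a plain Nim row of size 2, so its Grundy value is 2.
Build the Grundy sequence for row B with g(k) = mex{g(k−s) : s ∈ {2, 5, 6}, s ≤ k}:
k:     0  1  2  3  4  5  6  7  8  9
g(k):  0  0  1  1  0  2  1  3  0  2
So g(9) = 2.
The value of a disjunctive sum is the nim-sum of the parts.
Combined value = 2 XOR 2 = 0.

0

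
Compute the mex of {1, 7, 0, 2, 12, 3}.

4

The values 0, 1, 2, 3 are all present; 4 is the first non-negative integer missing from the set.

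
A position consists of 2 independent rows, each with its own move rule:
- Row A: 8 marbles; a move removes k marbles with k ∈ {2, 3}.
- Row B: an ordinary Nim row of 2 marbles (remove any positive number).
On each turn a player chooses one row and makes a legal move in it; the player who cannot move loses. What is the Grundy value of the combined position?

3

For row A, compute g(0), g(1), … with moves {2, 3}:
k:     0  1  2  3  4  5  6  7  8
g(k):  0  0  1  1  2  0  0  1  1
So g(8) = 1.
Row B is a plain Nim row of size 2, so its Grundy value is 2.
By the Sprague-Grundy theorem, the Grundy value of a sum of independent games is the XOR of the component values.
Combined value = 1 ⊕ 2 = 3.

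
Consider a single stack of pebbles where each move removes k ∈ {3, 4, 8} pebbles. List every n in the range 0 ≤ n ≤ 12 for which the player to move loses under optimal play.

Compute g(0), g(1), … for moves {3, 4, 8}:
k:     0  1  2  3  4  5  6  7  8  9 10 11 12
g(k):  0  0  0  1  1  1  2  0  2  3  1  3  0
The P-positions (g = 0) in 0..12 are 0, 1, 2, 7, 12.

0, 1, 2, 7, 12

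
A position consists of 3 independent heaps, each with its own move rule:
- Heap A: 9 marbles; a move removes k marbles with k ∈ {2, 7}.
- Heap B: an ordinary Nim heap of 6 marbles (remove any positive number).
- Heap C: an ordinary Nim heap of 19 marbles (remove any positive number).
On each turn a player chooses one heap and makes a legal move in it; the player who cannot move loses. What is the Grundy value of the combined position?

Build the Grundy sequence for heap A with g(k) = mex{g(k−s) : s ∈ {2, 7}, s ≤ k}:
k:     0  1  2  3  4  5  6  7  8  9
g(k):  0  0  1  1  0  0  1  1  2  0
So g(9) = 0.
Heap B is a plain Nim heap of size 6, so its Grundy value is 6.
Heap C is a plain Nim heap of size 19, so its Grundy value is 19.
The value of a disjunctive sum is the nim-sum of the parts.
Combined value = 0 XOR 6 XOR 19 = 21.

21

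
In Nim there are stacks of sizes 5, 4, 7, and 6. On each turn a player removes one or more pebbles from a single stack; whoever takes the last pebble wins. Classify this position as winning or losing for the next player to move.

Bitwise XOR of the heap sizes:
  101  (5)
  100  (4)
  111  (7)
  110  (6)
  ---
  000  (0)
The nim-sum is 0, so this is a P-position: the player to move is in a losing position under optimal play.

Losing position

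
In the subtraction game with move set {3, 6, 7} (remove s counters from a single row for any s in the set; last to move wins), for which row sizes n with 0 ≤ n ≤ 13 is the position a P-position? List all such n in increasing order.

0, 1, 2, 10, 11, 12

Grundy values for subtraction set {3, 6, 7}:
k:     0  1  2  3  4  5  6  7  8  9 10 11 12 13
g(k):  0  0  0  1  1  1  2  2  2  3  0  0  0  1
The P-positions (g = 0) in 0..13 are 0, 1, 2, 10, 11, 12.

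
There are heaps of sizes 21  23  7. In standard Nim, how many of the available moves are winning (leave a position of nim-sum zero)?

3

Nim-sum: 21 XOR 23 XOR 7 = 5.
The overall nim-sum is X = 5. A heap of size p has a winning move iff p XOR X < p (reduce it to p XOR X).
  21: 21 XOR 5 = 16 < 21 — winning move (to 16).
  23: 23 XOR 5 = 18 < 23 — winning move (to 18).
  7: 7 XOR 5 = 2 < 7 — winning move (to 2).
That gives 3 winning moves.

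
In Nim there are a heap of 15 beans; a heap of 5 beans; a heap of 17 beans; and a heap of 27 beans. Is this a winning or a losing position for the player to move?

Losing position

Nim-sum: 15 ^ 5 ^ 17 ^ 27 = 0.
The nim-sum is 0, so this is a P-position: the player to move is in a losing position under optimal play.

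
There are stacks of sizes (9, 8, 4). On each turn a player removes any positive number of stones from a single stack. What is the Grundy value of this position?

Compute the nim-sum pairwise:
9 ⊕ 8 = 1
1 ⊕ 4 = 5

5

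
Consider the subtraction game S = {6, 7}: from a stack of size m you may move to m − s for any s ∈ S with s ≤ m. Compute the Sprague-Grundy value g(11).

1

Build the Grundy sequence with g(k) = mex{g(k−s) : s ∈ {6, 7}, s ≤ k}:
k:     0  1  2  3  4  5  6  7  8  9 10 11
g(k):  0  0  0  0  0  0  1  1  1  1  1  1
So g(11) = 1.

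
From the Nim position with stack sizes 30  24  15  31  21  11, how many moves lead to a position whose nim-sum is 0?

Compute the nim-sum pairwise:
30 ^ 24 = 6
6 ^ 15 = 9
9 ^ 31 = 22
22 ^ 21 = 3
3 ^ 11 = 8
The overall nim-sum is X = 8. A stack of size p has a winning move iff p XOR X < p (reduce it to p XOR X).
  30: 30 XOR 8 = 22 < 30 — winning move (to 22).
  24: 24 XOR 8 = 16 < 24 — winning move (to 16).
  15: 15 XOR 8 = 7 < 15 — winning move (to 7).
  31: 31 XOR 8 = 23 < 31 — winning move (to 23).
  21: 21 XOR 8 = 29 ≥ 21 — no move.
  11: 11 XOR 8 = 3 < 11 — winning move (to 3).
That gives 5 winning moves.

5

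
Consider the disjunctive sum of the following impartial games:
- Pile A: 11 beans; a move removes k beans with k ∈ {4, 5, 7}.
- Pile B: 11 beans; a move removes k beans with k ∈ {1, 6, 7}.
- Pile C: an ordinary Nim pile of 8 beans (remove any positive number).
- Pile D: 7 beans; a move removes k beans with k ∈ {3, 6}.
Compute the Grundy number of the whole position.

9

Grundy values for pile A (subtraction set {4, 5, 7}):
k:     0  1  2  3  4  5  6  7  8  9 10 11
g(k):  0  0  0  0  1  1  1  1  2  2  2  0
So g(11) = 0.
For pile B, compute g(0), g(1), … with moves {1, 6, 7}:
g(0) = mex{} = 0
g(1) = mex{0} = 1
g(2) = mex{1} = 0
g(3) = mex{0} = 1
g(4) = mex{1} = 0
g(5) = mex{0} = 1
g(6) = mex{0,1} = 2
g(7) = mex{0,1,2} = 3
g(8) = mex{0,1,3} = 2
g(9) = mex{0,1,2} = 3
g(10) = mex{0,1,3} = 2
g(11) = mex{0,1,2} = 3
So g(11) = 3.
Pile C is a plain Nim pile of size 8, so its Grundy value is 8.
Grundy values for pile D (subtraction set {3, 6}):
k:     0  1  2  3  4  5  6  7
g(k):  0  0  0  1  1  1  2  2
So g(7) = 2.
The value of a disjunctive sum is the nim-sum of the parts.
Combined value = 0 ⊕ 3 ⊕ 8 ⊕ 2 = 9.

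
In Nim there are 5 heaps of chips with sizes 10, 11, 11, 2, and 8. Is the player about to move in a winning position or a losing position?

Losing position

Compute the nim-sum pairwise:
10 XOR 11 = 1
1 XOR 11 = 10
10 XOR 2 = 8
8 XOR 8 = 0
The nim-sum is 0, so this is a P-position: the player to move is in a losing position under optimal play.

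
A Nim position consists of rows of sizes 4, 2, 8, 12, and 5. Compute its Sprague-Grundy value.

7

Bitwise XOR of the heap sizes:
  0100  (4)
  0010  (2)
  1000  (8)
  1100  (12)
  0101  (5)
  ----
  0111  (7)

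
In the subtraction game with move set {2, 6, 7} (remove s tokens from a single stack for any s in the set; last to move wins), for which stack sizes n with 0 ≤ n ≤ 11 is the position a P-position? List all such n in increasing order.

0, 1, 4, 5, 9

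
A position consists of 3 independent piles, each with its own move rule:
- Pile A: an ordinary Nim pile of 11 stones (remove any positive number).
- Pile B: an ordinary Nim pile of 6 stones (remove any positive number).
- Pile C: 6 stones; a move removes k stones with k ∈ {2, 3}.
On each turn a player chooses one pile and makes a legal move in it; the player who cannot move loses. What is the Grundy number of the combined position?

Pile A is a plain Nim pile of size 11, so its Grundy value is 11.
Pile B is a plain Nim pile of size 6, so its Grundy value is 6.
Build the Grundy sequence for pile C with g(k) = mex{g(k−s) : s ∈ {2, 3}, s ≤ k}:
k:     0  1  2  3  4  5  6
g(k):  0  0  1  1  2  0  0
So g(6) = 0.
By the Sprague-Grundy theorem, the Grundy value of a sum of independent games is the XOR of the component values.
Combined value = 11 ⊕ 6 ⊕ 0 = 13.

13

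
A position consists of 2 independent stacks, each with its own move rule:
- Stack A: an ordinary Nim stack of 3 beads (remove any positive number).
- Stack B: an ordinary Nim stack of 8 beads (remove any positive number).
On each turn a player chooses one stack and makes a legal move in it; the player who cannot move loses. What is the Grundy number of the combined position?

11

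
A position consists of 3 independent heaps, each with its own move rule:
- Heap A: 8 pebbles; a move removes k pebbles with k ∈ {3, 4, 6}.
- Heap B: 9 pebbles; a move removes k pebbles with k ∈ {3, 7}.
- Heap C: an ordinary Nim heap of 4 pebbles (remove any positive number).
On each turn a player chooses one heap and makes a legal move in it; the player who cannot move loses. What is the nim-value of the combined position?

Grundy values for heap A (subtraction set {3, 4, 6}):
k:     0  1  2  3  4  5  6  7  8
g(k):  0  0  0  1  1  1  2  2  2
So g(8) = 2.
Build the Grundy sequence for heap B with g(k) = mex{g(k−s) : s ∈ {3, 7}, s ≤ k}:
k:     0  1  2  3  4  5  6  7  8  9
g(k):  0  0  0  1  1  1  0  2  2  1
So g(9) = 1.
Heap C is a plain Nim heap of size 4, so its Grundy value is 4.
The value of a disjunctive sum is the nim-sum of the parts.
Combined value = 2 ⊕ 1 ⊕ 4 = 7.

7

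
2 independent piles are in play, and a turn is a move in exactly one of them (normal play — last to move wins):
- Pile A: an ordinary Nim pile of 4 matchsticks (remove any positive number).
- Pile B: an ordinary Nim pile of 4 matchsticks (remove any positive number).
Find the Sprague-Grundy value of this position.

Pile A is a plain Nim pile of size 4, so its Grundy value is 4.
Pile B is a plain Nim pile of size 4, so its Grundy value is 4.
By the Sprague-Grundy theorem, the Grundy value of a sum of independent games is the XOR of the component values.
Combined value = 4 XOR 4 = 0.

0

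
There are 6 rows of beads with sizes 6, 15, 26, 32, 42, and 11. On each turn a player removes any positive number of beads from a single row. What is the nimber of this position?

18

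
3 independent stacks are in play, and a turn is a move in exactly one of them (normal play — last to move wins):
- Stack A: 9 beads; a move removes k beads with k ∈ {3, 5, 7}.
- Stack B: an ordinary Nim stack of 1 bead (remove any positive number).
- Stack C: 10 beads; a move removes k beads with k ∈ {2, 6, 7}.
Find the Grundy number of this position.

1

Grundy values for stack A (subtraction set {3, 5, 7}):
g(0) = mex{} = 0
g(1) = mex{} = 0
g(2) = mex{} = 0
g(3) = mex{0} = 1
g(4) = mex{0} = 1
g(5) = mex{0} = 1
g(6) = mex{0,1} = 2
g(7) = mex{0,1} = 2
g(8) = mex{0,1} = 2
g(9) = mex{0,1,2} = 3
So g(9) = 3.
Stack B is a plain Nim stack of size 1, so its Grundy value is 1.
Grundy values for stack C (subtraction set {2, 6, 7}):
k:     0  1  2  3  4  5  6  7  8  9 10
g(k):  0  0  1  1  0  0  1  1  2  0  3
So g(10) = 3.
By the Sprague-Grundy theorem, the Grundy value of a sum of independent games is the XOR of the component values.
Combined value = 3 XOR 1 XOR 3 = 1.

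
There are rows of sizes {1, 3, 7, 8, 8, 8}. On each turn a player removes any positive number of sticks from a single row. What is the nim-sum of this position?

Nim-sum: 1 ^ 3 ^ 7 ^ 8 ^ 8 ^ 8 = 13.

13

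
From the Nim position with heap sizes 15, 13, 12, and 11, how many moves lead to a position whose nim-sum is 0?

Bitwise XOR of the heap sizes:
  1111  (15)
  1101  (13)
  1100  (12)
  1011  (11)
  ----
  0101  (5)
The overall nim-sum is X = 5. A heap of size p has a winning move iff p XOR X < p (reduce it to p XOR X).
  15: 15 XOR 5 = 10 < 15 — winning move (to 10).
  13: 13 XOR 5 = 8 < 13 — winning move (to 8).
  12: 12 XOR 5 = 9 < 12 — winning move (to 9).
  11: 11 XOR 5 = 14 ≥ 11 — no move.
That gives 3 winning moves.

3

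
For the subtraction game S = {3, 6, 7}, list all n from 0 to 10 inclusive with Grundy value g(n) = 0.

0, 1, 2, 10

Grundy values for subtraction set {3, 6, 7}:
g(0) = mex{} = 0
g(1) = mex{} = 0
g(2) = mex{} = 0
g(3) = mex{0} = 1
g(4) = mex{0} = 1
g(5) = mex{0} = 1
g(6) = mex{0,1} = 2
g(7) = mex{0,1} = 2
g(8) = mex{0,1} = 2
g(9) = mex{0,1,2} = 3
g(10) = mex{1,2} = 0
The P-positions (g = 0) in 0..10 are 0, 1, 2, 10.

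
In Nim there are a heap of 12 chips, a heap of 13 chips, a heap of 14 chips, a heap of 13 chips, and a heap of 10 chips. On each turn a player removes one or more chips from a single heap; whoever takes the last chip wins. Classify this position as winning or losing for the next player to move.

Winning position

Bitwise XOR of the heap sizes:
  1100  (12)
  1101  (13)
  1110  (14)
  1101  (13)
  1010  (10)
  ----
  1000  (8)
The nim-sum is 8 ≠ 0, so this is an N-position: the player to move can win.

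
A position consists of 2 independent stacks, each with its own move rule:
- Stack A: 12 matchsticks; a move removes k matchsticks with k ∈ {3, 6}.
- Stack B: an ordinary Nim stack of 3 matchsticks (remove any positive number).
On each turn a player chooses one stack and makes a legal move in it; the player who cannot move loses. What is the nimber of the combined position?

2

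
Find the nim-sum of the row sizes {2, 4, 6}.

0

Nim-sum: 2 ⊕ 4 ⊕ 6 = 0.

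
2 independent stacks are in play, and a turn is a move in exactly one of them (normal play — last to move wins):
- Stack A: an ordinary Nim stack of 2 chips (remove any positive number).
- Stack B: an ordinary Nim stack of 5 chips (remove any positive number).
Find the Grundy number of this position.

Stack A is a plain Nim stack of size 2, so its Grundy value is 2.
Stack B is a plain Nim stack of size 5, so its Grundy value is 5.
The value of a disjunctive sum is the nim-sum of the parts.
Combined value = 2 XOR 5 = 7.

7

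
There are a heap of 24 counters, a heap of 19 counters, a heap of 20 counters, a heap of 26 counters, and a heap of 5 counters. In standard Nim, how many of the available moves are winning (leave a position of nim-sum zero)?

0

Compute the nim-sum pairwise:
24 ^ 19 = 11
11 ^ 20 = 31
31 ^ 26 = 5
5 ^ 5 = 0
The nim-sum is already 0, so every move leaves a nonzero nim-sum — there are no winning moves.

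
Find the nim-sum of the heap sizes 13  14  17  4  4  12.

Bitwise XOR of the heap sizes:
  01101  (13)
  01110  (14)
  10001  (17)
  00100  (4)
  00100  (4)
  01100  (12)
  -----
  11110  (30)

30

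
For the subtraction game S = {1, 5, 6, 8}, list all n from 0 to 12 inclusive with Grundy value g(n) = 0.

0, 2, 4, 11

Build the Grundy sequence with g(k) = mex{g(k−s) : s ∈ {1, 5, 6, 8}, s ≤ k}:
g(0) = mex{} = 0
g(1) = mex{0} = 1
g(2) = mex{1} = 0
g(3) = mex{0} = 1
g(4) = mex{1} = 0
g(5) = mex{0} = 1
g(6) = mex{0,1} = 2
g(7) = mex{0,1,2} = 3
g(8) = mex{0,1,3} = 2
g(9) = mex{0,1,2} = 3
g(10) = mex{0,1,3} = 2
g(11) = mex{1,2} = 0
g(12) = mex{0,2,3} = 1
The P-positions (g = 0) in 0..12 are 0, 2, 4, 11.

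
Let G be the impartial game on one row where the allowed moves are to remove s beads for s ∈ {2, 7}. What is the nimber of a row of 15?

1

Grundy values for subtraction set {2, 7}:
k:     0  1  2  3  4  5  6  7  8  9 10 11 12 13 14 15
g(k):  0  0  1  1  0  0  1  1  2  0  0  1  1  0  0  1
So g(15) = 1.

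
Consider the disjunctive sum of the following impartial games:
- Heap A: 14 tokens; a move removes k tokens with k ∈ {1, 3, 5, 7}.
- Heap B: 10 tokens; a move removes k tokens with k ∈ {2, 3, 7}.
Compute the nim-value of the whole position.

0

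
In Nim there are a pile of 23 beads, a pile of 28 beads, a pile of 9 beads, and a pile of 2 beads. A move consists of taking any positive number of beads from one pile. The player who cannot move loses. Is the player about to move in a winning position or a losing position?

Losing position

Bitwise XOR of the heap sizes:
  10111  (23)
  11100  (28)
  01001  (9)
  00010  (2)
  -----
  00000  (0)
The nim-sum is 0, so this is a P-position: the player to move is in a losing position under optimal play.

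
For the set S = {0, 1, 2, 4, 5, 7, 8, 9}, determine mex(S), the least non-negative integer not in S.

The values 0, 1, 2 are all present; 3 is the first non-negative integer missing from the set.

3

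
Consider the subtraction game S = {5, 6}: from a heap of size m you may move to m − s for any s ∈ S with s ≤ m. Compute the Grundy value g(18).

Grundy values for subtraction set {5, 6}:
k:     0  1  2  3  4  5  6  7  8  9 10 11 12 13 14 15 16 17 18
g(k):  0  0  0  0  0  1  1  1  1  1  2  0  0  0  0  0  1  1  1
So g(18) = 1.

1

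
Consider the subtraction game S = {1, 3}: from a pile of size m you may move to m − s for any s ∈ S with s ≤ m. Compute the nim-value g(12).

0

Grundy values for subtraction set {1, 3}:
g(0) = mex{} = 0
g(1) = mex{0} = 1
g(2) = mex{1} = 0
g(3) = mex{0} = 1
g(4) = mex{1} = 0
g(5) = mex{0} = 1
g(6) = mex{1} = 0
g(7) = mex{0} = 1
g(8) = mex{1} = 0
g(9) = mex{0} = 1
g(10) = mex{1} = 0
g(11) = mex{0} = 1
g(12) = mex{1} = 0
So g(12) = 0.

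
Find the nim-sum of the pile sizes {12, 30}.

Compute the nim-sum pairwise:
12 XOR 30 = 18

18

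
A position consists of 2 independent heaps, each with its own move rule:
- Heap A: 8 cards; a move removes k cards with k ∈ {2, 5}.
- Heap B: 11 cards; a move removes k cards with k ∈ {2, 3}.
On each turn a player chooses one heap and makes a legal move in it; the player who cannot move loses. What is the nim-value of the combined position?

Build the Grundy sequence for heap A with g(k) = mex{g(k−s) : s ∈ {2, 5}, s ≤ k}:
g(0) = mex{} = 0
g(1) = mex{} = 0
g(2) = mex{0} = 1
g(3) = mex{0} = 1
g(4) = mex{1} = 0
g(5) = mex{0,1} = 2
g(6) = mex{0} = 1
g(7) = mex{1,2} = 0
g(8) = mex{1} = 0
So g(8) = 0.
Build the Grundy sequence for heap B with g(k) = mex{g(k−s) : s ∈ {2, 3}, s ≤ k}:
g(0) = mex{} = 0
g(1) = mex{} = 0
g(2) = mex{0} = 1
g(3) = mex{0} = 1
g(4) = mex{0,1} = 2
g(5) = mex{1} = 0
g(6) = mex{1,2} = 0
g(7) = mex{0,2} = 1
g(8) = mex{0} = 1
g(9) = mex{0,1} = 2
g(10) = mex{1} = 0
g(11) = mex{1,2} = 0
So g(11) = 0.
By the Sprague-Grundy theorem, the Grundy value of a sum of independent games is the XOR of the component values.
Combined value = 0 XOR 0 = 0.

0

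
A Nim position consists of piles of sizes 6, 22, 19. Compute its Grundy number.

3

Compute the nim-sum pairwise:
6 ^ 22 = 16
16 ^ 19 = 3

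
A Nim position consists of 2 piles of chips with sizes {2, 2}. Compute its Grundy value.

0

Compute the nim-sum pairwise:
2 ^ 2 = 0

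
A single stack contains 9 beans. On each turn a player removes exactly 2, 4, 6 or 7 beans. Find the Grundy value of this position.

Compute g(0), g(1), … for moves {2, 4, 6, 7}:
k:     0  1  2  3  4  5  6  7  8  9
g(k):  0  0  1  1  2  2  3  3  4  0
So g(9) = 0.

0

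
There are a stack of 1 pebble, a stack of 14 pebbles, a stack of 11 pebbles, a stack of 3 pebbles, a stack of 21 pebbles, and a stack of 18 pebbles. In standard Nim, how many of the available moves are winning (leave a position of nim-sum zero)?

0

Nim-sum: 1 ⊕ 14 ⊕ 11 ⊕ 3 ⊕ 21 ⊕ 18 = 0.
The nim-sum is already 0, so every move leaves a nonzero nim-sum — there are no winning moves.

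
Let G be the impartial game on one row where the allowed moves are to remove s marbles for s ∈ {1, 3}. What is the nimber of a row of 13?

1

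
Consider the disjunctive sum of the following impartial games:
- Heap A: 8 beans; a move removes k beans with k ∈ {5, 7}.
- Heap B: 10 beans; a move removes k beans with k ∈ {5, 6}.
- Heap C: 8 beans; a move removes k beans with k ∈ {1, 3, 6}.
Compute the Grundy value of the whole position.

1

For heap A, compute g(0), g(1), … with moves {5, 7}:
g(0) = mex{} = 0
g(1) = mex{} = 0
g(2) = mex{} = 0
g(3) = mex{} = 0
g(4) = mex{} = 0
g(5) = mex{0} = 1
g(6) = mex{0} = 1
g(7) = mex{0} = 1
g(8) = mex{0} = 1
So g(8) = 1.
Grundy values for heap B (subtraction set {5, 6}):
k:     0  1  2  3  4  5  6  7  8  9 10
g(k):  0  0  0  0  0  1  1  1  1  1  2
So g(10) = 2.
Build the Grundy sequence for heap C with g(k) = mex{g(k−s) : s ∈ {1, 3, 6}, s ≤ k}:
k:     0  1  2  3  4  5  6  7  8
g(k):  0  1  0  1  0  1  2  3  2
So g(8) = 2.
By the Sprague-Grundy theorem, the Grundy value of a sum of independent games is the XOR of the component values.
Combined value = 1 XOR 2 XOR 2 = 1.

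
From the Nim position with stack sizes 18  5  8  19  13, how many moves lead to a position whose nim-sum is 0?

3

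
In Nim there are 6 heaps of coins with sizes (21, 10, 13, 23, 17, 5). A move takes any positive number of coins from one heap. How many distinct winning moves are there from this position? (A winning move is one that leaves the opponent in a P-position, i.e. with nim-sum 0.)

3

In binary:
  10101  (21)
  01010  (10)
  01101  (13)
  10111  (23)
  10001  (17)
  00101  (5)
  -----
  10001  (17)
The overall nim-sum is X = 17. A heap of size p has a winning move iff p XOR X < p (reduce it to p XOR X).
  21: 21 XOR 17 = 4 < 21 — winning move (to 4).
  10: 10 XOR 17 = 27 ≥ 10 — no move.
  13: 13 XOR 17 = 28 ≥ 13 — no move.
  23: 23 XOR 17 = 6 < 23 — winning move (to 6).
  17: 17 XOR 17 = 0 < 17 — winning move (to 0).
  5: 5 XOR 17 = 20 ≥ 5 — no move.
That gives 3 winning moves.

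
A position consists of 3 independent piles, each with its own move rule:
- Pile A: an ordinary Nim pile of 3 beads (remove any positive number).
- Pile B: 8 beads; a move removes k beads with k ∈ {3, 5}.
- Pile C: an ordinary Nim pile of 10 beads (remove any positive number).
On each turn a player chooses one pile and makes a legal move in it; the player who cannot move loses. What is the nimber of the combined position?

9

Pile A is a plain Nim pile of size 3, so its Grundy value is 3.
Grundy values for pile B (subtraction set {3, 5}):
k:     0  1  2  3  4  5  6  7  8
g(k):  0  0  0  1  1  1  2  2  0
So g(8) = 0.
Pile C is a plain Nim pile of size 10, so its Grundy value is 10.
The value of a disjunctive sum is the nim-sum of the parts.
Combined value = 3 XOR 0 XOR 10 = 9.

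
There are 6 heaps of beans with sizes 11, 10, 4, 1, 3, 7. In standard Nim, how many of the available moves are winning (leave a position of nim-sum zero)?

0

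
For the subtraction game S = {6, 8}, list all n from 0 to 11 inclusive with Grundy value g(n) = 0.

Build the Grundy sequence with g(k) = mex{g(k−s) : s ∈ {6, 8}, s ≤ k}:
k:     0  1  2  3  4  5  6  7  8  9 10 11
g(k):  0  0  0  0  0  0  1  1  1  1  1  1
The P-positions (g = 0) in 0..11 are 0, 1, 2, 3, 4, 5.

0, 1, 2, 3, 4, 5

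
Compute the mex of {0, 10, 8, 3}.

1

0 is in the set but 1 is not, so the mex is 1.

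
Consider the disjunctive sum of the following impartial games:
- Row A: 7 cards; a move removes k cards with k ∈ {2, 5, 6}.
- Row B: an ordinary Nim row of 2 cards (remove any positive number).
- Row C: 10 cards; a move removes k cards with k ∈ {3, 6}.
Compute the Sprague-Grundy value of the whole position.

1

For row A, compute g(0), g(1), … with moves {2, 5, 6}:
g(0) = mex{} = 0
g(1) = mex{} = 0
g(2) = mex{0} = 1
g(3) = mex{0} = 1
g(4) = mex{1} = 0
g(5) = mex{0,1} = 2
g(6) = mex{0} = 1
g(7) = mex{0,1,2} = 3
So g(7) = 3.
Row B is a plain Nim row of size 2, so its Grundy value is 2.
Grundy values for row C (subtraction set {3, 6}):
k:     0  1  2  3  4  5  6  7  8  9 10
g(k):  0  0  0  1  1  1  2  2  2  0  0
So g(10) = 0.
The value of a disjunctive sum is the nim-sum of the parts.
Combined value = 3 XOR 2 XOR 0 = 1.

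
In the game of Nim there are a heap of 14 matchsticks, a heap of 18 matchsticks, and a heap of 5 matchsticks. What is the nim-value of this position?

25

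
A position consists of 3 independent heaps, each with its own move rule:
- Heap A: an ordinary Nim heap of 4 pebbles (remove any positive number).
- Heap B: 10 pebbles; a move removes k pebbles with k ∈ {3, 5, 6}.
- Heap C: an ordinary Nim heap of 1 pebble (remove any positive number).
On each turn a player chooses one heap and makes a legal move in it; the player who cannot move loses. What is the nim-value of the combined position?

5

Heap A is a plain Nim heap of size 4, so its Grundy value is 4.
For heap B, compute g(0), g(1), … with moves {3, 5, 6}:
k:     0  1  2  3  4  5  6  7  8  9 10
g(k):  0  0  0  1  1  1  2  2  2  0  0
So g(10) = 0.
Heap C is a plain Nim heap of size 1, so its Grundy value is 1.
By the Sprague-Grundy theorem, the Grundy value of a sum of independent games is the XOR of the component values.
Combined value = 4 XOR 0 XOR 1 = 5.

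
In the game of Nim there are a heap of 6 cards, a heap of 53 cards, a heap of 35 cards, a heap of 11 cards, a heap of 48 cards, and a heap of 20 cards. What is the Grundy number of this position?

63

Compute the nim-sum pairwise:
6 XOR 53 = 51
51 XOR 35 = 16
16 XOR 11 = 27
27 XOR 48 = 43
43 XOR 20 = 63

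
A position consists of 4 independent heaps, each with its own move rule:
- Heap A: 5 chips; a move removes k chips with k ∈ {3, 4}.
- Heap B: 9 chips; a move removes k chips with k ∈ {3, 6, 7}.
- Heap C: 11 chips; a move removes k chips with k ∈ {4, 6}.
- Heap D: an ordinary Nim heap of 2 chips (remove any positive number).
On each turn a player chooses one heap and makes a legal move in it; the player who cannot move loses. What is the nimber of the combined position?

0

Build the Grundy sequence for heap A with g(k) = mex{g(k−s) : s ∈ {3, 4}, s ≤ k}:
k:     0  1  2  3  4  5
g(k):  0  0  0  1  1  1
So g(5) = 1.
Grundy values for heap B (subtraction set {3, 6, 7}):
k:     0  1  2  3  4  5  6  7  8  9
g(k):  0  0  0  1  1  1  2  2  2  3
So g(9) = 3.
Build the Grundy sequence for heap C with g(k) = mex{g(k−s) : s ∈ {4, 6}, s ≤ k}:
g(0) = mex{} = 0
g(1) = mex{} = 0
g(2) = mex{} = 0
g(3) = mex{} = 0
g(4) = mex{0} = 1
g(5) = mex{0} = 1
g(6) = mex{0} = 1
g(7) = mex{0} = 1
g(8) = mex{0,1} = 2
g(9) = mex{0,1} = 2
g(10) = mex{1} = 0
g(11) = mex{1} = 0
So g(11) = 0.
Heap D is a plain Nim heap of size 2, so its Grundy value is 2.
The value of a disjunctive sum is the nim-sum of the parts.
Combined value = 1 ⊕ 3 ⊕ 0 ⊕ 2 = 0.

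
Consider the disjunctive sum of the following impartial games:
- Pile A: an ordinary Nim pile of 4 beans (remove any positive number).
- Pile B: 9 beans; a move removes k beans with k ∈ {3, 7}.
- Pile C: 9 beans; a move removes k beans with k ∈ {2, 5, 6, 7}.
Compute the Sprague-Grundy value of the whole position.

Pile A is a plain Nim pile of size 4, so its Grundy value is 4.
Build the Grundy sequence for pile B with g(k) = mex{g(k−s) : s ∈ {3, 7}, s ≤ k}:
g(0) = mex{} = 0
g(1) = mex{} = 0
g(2) = mex{} = 0
g(3) = mex{0} = 1
g(4) = mex{0} = 1
g(5) = mex{0} = 1
g(6) = mex{1} = 0
g(7) = mex{0,1} = 2
g(8) = mex{0,1} = 2
g(9) = mex{0} = 1
So g(9) = 1.
Grundy values for pile C (subtraction set {2, 5, 6, 7}):
k:     0  1  2  3  4  5  6  7  8  9
g(k):  0  0  1  1  0  2  1  3  2  2
So g(9) = 2.
The value of a disjunctive sum is the nim-sum of the parts.
Combined value = 4 ⊕ 1 ⊕ 2 = 7.

7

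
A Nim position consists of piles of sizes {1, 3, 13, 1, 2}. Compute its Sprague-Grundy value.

Write each in binary and XOR column by column:
  0001  (1)
  0011  (3)
  1101  (13)
  0001  (1)
  0010  (2)
  ----
  1100  (12)

12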